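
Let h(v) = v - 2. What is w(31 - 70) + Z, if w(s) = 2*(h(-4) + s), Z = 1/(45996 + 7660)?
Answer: -4829039/53656 ≈ -90.000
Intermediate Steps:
h(v) = -2 + v
Z = 1/53656 ≈ 1.8637e-5
w(s) = -12 + 2*s (w(s) = 2*((-2 - 4) + s) = 2*(-6 + s) = -12 + 2*s)
w(31 - 70) + Z = (-12 + 2*(31 - 70)) + 1/53656 = (-12 + 2*(-39)) + 1/53656 = (-12 - 78) + 1/53656 = -90 + 1/53656 = -4829039/53656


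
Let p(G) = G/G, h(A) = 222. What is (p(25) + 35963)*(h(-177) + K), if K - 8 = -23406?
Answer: -833501664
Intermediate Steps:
p(G) = 1
K = -23398 (K = 8 - 23406 = -23398)
(p(25) + 35963)*(h(-177) + K) = (1 + 35963)*(222 - 23398) = 35964*(-23176) = -833501664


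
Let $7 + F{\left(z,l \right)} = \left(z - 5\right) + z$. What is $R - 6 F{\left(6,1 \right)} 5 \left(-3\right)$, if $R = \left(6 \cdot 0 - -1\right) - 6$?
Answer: $-5$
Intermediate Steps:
$F{\left(z,l \right)} = -12 + 2 z$ ($F{\left(z,l \right)} = -7 + \left(\left(z - 5\right) + z\right) = -7 + \left(\left(-5 + z\right) + z\right) = -7 + \left(-5 + 2 z\right) = -12 + 2 z$)
$R = -5$ ($R = \left(0 + 1\right) - 6 = 1 - 6 = -5$)
$R - 6 F{\left(6,1 \right)} 5 \left(-3\right) = -5 - 6 \left(-12 + 2 \cdot 6\right) 5 \left(-3\right) = -5 - 6 \left(-12 + 12\right) 5 \left(-3\right) = -5 - 6 \cdot 0 \cdot 5 \left(-3\right) = -5 - 6 \cdot 0 \left(-3\right) = -5 - 0 = -5 + 0 = -5$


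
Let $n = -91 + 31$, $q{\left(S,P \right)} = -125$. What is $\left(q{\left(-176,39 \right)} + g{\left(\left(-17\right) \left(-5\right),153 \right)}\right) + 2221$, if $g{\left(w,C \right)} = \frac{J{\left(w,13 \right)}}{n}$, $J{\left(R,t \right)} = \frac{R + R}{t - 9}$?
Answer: $\frac{50287}{24} \approx 2095.3$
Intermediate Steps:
$n = -60$
$J{\left(R,t \right)} = \frac{2 R}{-9 + t}$
$g{\left(w,C \right)} = - \frac{w}{120}$ ($g{\left(w,C \right)} = \frac{2 w \frac{1}{-9 + 13}}{-60} = \frac{2 w}{4} \left(- \frac{1}{60}\right) = 2 w \frac{1}{4} \left(- \frac{1}{60}\right) = \frac{w}{2} \left(- \frac{1}{60}\right) = - \frac{w}{120}$)
$\left(q{\left(-176,39 \right)} + g{\left(\left(-17\right) \left(-5\right),153 \right)}\right) + 2221 = \left(-125 - \frac{\left(-17\right) \left(-5\right)}{120}\right) + 2221 = \left(-125 - \frac{17}{24}\right) + 2221 = - \frac{3017}{24} + 2221 = \frac{50287}{24}$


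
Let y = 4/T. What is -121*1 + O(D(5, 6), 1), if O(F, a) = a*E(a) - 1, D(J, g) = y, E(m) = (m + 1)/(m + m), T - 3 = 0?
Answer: -121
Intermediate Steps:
T = 3 (T = 3 + 0 = 3)
y = 4/3 ≈ 1.3333
E(m) = (1 + m)/(2*m) (E(m) = (1 + m)/((2*m)) = (1 + m)*(1/(2*m)) = (1 + m)/(2*m))
D(J, g) = 4/3
O(F, a) = -½ + a/2 (O(F, a) = a*((1 + a)/(2*a)) - 1 = (½ + a/2) - 1 = -½ + a/2)
-121*1 + O(D(5, 6), 1) = -121*1 + (-½ + (½)*1) = -121 + (-½ + ½) = -121 + 0 = -121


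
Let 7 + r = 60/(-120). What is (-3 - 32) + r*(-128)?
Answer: 925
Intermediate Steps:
r = -15/2 (r = -7 + 60/(-120) = -7 + 60*(-1/120) = -7 - 1/2 = -15/2 ≈ -7.5000)
(-3 - 32) + r*(-128) = (-3 - 32) - 15/2*(-128) = -35 + 960 = 925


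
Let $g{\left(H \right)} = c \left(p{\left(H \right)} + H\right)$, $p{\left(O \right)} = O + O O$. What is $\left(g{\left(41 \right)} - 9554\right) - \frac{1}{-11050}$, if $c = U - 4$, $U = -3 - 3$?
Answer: $- \frac{300383199}{11050} \approx -27184.0$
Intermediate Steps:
$U = -6$ ($U = -3 - 3 = -6$)
$p{\left(O \right)} = O + O^{2}$
$c = -10$ ($c = -6 - 4 = -10$)
$g{\left(H \right)} = - 10 H - 10 H \left(1 + H\right)$ ($g{\left(H \right)} = - 10 \left(H \left(1 + H\right) + H\right) = - 10 \left(H + H \left(1 + H\right)\right) = - 10 H - 10 H \left(1 + H\right)$)
$\left(g{\left(41 \right)} - 9554\right) - \frac{1}{-11050} = \left(10 \cdot 41 \left(-2 - 41\right) - 9554\right) - \frac{1}{-11050} = \left(10 \cdot 41 \left(-2 - 41\right) - 9554\right) - - \frac{1}{11050} = \left(10 \cdot 41 \left(-43\right) - 9554\right) + \frac{1}{11050} = \left(-17630 - 9554\right) + \frac{1}{11050} = -27184 + \frac{1}{11050} = - \frac{300383199}{11050}$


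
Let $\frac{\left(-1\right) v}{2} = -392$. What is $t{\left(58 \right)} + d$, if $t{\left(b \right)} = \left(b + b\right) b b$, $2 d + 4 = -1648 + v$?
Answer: $389790$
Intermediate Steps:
$v = 784$ ($v = \left(-2\right) \left(-392\right) = 784$)
$d = -434$ ($d = -2 + \frac{-1648 + 784}{2} = -2 + \frac{1}{2} \left(-864\right) = -2 - 432 = -434$)
$t{\left(b \right)} = 2 b^{3}$ ($t{\left(b \right)} = 2 b b b = 2 b^{2} b = 2 b^{3}$)
$t{\left(58 \right)} + d = 2 \cdot 58^{3} - 434 = 2 \cdot 195112 - 434 = 390224 - 434 = 389790$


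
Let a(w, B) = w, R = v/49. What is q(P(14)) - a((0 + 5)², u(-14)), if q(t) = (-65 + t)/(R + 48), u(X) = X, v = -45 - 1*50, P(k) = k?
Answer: -58924/2257 ≈ -26.107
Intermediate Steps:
v = -95 (v = -45 - 50 = -95)
R = -95/49 ≈ -1.9388
q(t) = -3185/2257 + 49*t/2257 (q(t) = (-65 + t)/(-95/49 + 48) = (-65 + t)/(2257/49) = (-65 + t)*(49/2257) = -3185/2257 + 49*t/2257)
q(P(14)) - a((0 + 5)², u(-14)) = (-3185/2257 + (49/2257)*14) - (0 + 5)² = (-3185/2257 + 686/2257) - 1*5² = -2499/2257 - 1*25 = -2499/2257 - 25 = -58924/2257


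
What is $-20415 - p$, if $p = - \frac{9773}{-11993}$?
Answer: $- \frac{244846868}{11993} \approx -20416.0$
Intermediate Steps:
$p = \frac{9773}{11993}$ ($p = \left(-9773\right) \left(- \frac{1}{11993}\right) = \frac{9773}{11993} \approx 0.81489$)
$-20415 - p = -20415 - \frac{9773}{11993} = - \frac{244846868}{11993}$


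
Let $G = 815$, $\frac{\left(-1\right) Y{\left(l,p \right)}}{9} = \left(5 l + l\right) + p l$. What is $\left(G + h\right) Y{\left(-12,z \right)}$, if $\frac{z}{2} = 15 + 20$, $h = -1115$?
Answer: $-2462400$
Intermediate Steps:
$z = 70$ ($z = 2 \left(15 + 20\right) = 2 \cdot 35 = 70$)
$Y{\left(l,p \right)} = - 54 l - 9 l p$ ($Y{\left(l,p \right)} = - 9 \left(\left(5 l + l\right) + p l\right) = - 9 \left(6 l + l p\right) = - 54 l - 9 l p$)
$\left(G + h\right) Y{\left(-12,z \right)} = \left(815 - 1115\right) \left(\left(-9\right) \left(-12\right) \left(6 + 70\right)\right) = - 300 \left(\left(-9\right) \left(-12\right) 76\right) = \left(-300\right) 8208 = -2462400$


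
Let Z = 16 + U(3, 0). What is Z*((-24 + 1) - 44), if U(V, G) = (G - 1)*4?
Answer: -804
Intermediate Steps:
U(V, G) = -4 + 4*G (U(V, G) = (-1 + G)*4 = -4 + 4*G)
Z = 12 (Z = 16 + (-4 + 4*0) = 16 + (-4 + 0) = 16 - 4 = 12)
Z*((-24 + 1) - 44) = 12*((-24 + 1) - 44) = 12*(-23 - 44) = 12*(-67) = -804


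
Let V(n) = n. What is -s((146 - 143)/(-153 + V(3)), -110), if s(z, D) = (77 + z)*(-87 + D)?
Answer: 758253/50 ≈ 15165.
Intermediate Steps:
s(z, D) = (-87 + D)*(77 + z)
-s((146 - 143)/(-153 + V(3)), -110) = -(-6699 - 87*(146 - 143)/(-153 + 3) + 77*(-110) - 110*(146 - 143)/(-153 + 3)) = -(-6699 - 261/(-150) - 8470 - 330/(-150)) = -(-6699 - 261*(-1)/150 - 8470 - 330*(-1)/150) = -(-6699 - 87*(-1/50) - 8470 - 110*(-1/50)) = -(-6699 + 87/50 - 8470 + 11/5) = -1*(-758253/50) = 758253/50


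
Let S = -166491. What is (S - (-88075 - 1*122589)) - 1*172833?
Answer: -128660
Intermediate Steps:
(S - (-88075 - 1*122589)) - 1*172833 = (-166491 - (-88075 - 1*122589)) - 1*172833 = (-166491 - (-88075 - 122589)) - 172833 = (-166491 - 1*(-210664)) - 172833 = (-166491 + 210664) - 172833 = 44173 - 172833 = -128660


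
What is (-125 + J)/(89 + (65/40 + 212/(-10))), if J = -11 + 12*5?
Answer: -3040/2777 ≈ -1.0947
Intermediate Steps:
J = 49 (J = -11 + 60 = 49)
(-125 + J)/(89 + (65/40 + 212/(-10))) = (-125 + 49)/(89 + (65/40 + 212/(-10))) = -76/(89 + (65*(1/40) + 212*(-1/10))) = -76/(89 + (13/8 - 106/5)) = -76/(89 - 783/40) = -76/2777/40 = -76*40/2777 = -3040/2777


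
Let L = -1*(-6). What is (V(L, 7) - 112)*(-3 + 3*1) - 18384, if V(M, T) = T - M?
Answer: -18384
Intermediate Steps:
L = 6
(V(L, 7) - 112)*(-3 + 3*1) - 18384 = ((7 - 1*6) - 112)*(-3 + 3*1) - 18384 = ((7 - 6) - 112)*(-3 + 3) - 18384 = (1 - 112)*0 - 18384 = -111*0 - 18384 = 0 - 18384 = -18384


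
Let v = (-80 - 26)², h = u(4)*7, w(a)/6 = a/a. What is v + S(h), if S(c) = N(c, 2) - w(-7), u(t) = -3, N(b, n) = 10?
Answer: 11240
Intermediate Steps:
w(a) = 6 (w(a) = 6*(a/a) = 6*1 = 6)
h = -21 (h = -3*7 = -21)
S(c) = 4 (S(c) = 10 - 1*6 = 10 - 6 = 4)
v = 11236 (v = (-106)² = 11236)
v + S(h) = 11236 + 4 = 11240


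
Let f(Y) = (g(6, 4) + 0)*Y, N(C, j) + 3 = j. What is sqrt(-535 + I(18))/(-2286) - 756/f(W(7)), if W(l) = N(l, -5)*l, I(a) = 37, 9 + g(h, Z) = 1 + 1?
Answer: -27/14 - I*sqrt(498)/2286 ≈ -1.9286 - 0.009762*I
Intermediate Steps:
g(h, Z) = -7 (g(h, Z) = -9 + (1 + 1) = -9 + 2 = -7)
N(C, j) = -3 + j
W(l) = -8*l (W(l) = (-3 - 5)*l = -8*l)
f(Y) = -7*Y (f(Y) = (-7 + 0)*Y = -7*Y)
sqrt(-535 + I(18))/(-2286) - 756/f(W(7)) = sqrt(-535 + 37)/(-2286) - 756/((-(-56)*7)) = sqrt(-498)*(-1/2286) - 756/((-7*(-56))) = (I*sqrt(498))*(-1/2286) - 756/392 = -I*sqrt(498)/2286 - 756*1/392 = -I*sqrt(498)/2286 - 27/14 = -27/14 - I*sqrt(498)/2286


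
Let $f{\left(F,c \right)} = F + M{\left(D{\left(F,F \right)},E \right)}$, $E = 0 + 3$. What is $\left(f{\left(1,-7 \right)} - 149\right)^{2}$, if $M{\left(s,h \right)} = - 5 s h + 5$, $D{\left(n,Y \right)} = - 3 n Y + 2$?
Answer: $16384$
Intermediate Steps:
$E = 3$
$D{\left(n,Y \right)} = 2 - 3 Y n$ ($D{\left(n,Y \right)} = - 3 Y n + 2 = 2 - 3 Y n$)
$M{\left(s,h \right)} = 5 - 5 h s$ ($M{\left(s,h \right)} = - 5 h s + 5 = 5 - 5 h s$)
$f{\left(F,c \right)} = -25 + F + 45 F^{2}$ ($f{\left(F,c \right)} = F - \left(-5 + 15 \left(2 - 3 F F\right)\right) = F - \left(-5 + 15 \left(2 - 3 F^{2}\right)\right) = F + \left(5 + \left(-30 + 45 F^{2}\right)\right) = F + \left(-25 + 45 F^{2}\right) = -25 + F + 45 F^{2}$)
$\left(f{\left(1,-7 \right)} - 149\right)^{2} = \left(\left(-25 + 1 + 45 \cdot 1^{2}\right) - 149\right)^{2} = \left(\left(-25 + 1 + 45 \cdot 1\right) - 149\right)^{2} = \left(\left(-25 + 1 + 45\right) - 149\right)^{2} = \left(21 - 149\right)^{2} = \left(-128\right)^{2} = 16384$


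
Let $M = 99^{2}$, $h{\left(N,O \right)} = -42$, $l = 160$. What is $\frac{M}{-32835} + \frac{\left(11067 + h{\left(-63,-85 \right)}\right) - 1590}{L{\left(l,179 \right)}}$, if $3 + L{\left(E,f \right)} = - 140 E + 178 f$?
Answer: $\frac{2192834}{3137235} \approx 0.69897$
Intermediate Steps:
$L{\left(E,f \right)} = -3 - 140 E + 178 f$ ($L{\left(E,f \right)} = -3 - \left(- 178 f + 140 E\right) = -3 - 140 E + 178 f$)
$M = 9801$
$\frac{M}{-32835} + \frac{\left(11067 + h{\left(-63,-85 \right)}\right) - 1590}{L{\left(l,179 \right)}} = \frac{9801}{-32835} + \frac{\left(11067 - 42\right) - 1590}{-3 - 22400 + 178 \cdot 179} = 9801 \left(- \frac{1}{32835}\right) + \frac{11025 - 1590}{-3 - 22400 + 31862} = - \frac{297}{995} + \frac{9435}{9459} = - \frac{297}{995} + 9435 \cdot \frac{1}{9459} = - \frac{297}{995} + \frac{3145}{3153} = \frac{2192834}{3137235}$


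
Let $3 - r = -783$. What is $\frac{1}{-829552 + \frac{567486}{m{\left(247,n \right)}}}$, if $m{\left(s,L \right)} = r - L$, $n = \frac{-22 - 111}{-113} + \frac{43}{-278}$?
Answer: $- \frac{913307}{756975389012} \approx -1.2065 \cdot 10^{-6}$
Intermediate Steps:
$r = 786$ ($r = 3 - -783 = 3 + 783 = 786$)
$n = \frac{32115}{31414}$ ($n = \left(-133\right) \left(- \frac{1}{113}\right) + 43 \left(- \frac{1}{278}\right) = \frac{133}{113} - \frac{43}{278} = \frac{32115}{31414} \approx 1.0223$)
$m{\left(s,L \right)} = 786 - L$
$\frac{1}{-829552 + \frac{567486}{m{\left(247,n \right)}}} = \frac{1}{-829552 + \frac{567486}{786 - \frac{32115}{31414}}} = \frac{1}{-829552 + \frac{567486}{\frac{24659289}{31414}}} = \frac{1}{-829552 + 567486 \cdot \frac{31414}{24659289}} = \frac{1}{-829552 + \frac{660259452}{913307}} = \frac{1}{- \frac{756975389012}{913307}} = - \frac{913307}{756975389012}$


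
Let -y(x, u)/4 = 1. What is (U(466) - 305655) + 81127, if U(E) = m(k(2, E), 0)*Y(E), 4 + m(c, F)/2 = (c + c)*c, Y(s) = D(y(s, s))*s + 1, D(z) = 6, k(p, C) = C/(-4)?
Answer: 151599429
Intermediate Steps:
y(x, u) = -4 (y(x, u) = -4*1 = -4)
k(p, C) = -C/4 (k(p, C) = C*(-1/4) = -C/4)
Y(s) = 1 + 6*s (Y(s) = 6*s + 1 = 1 + 6*s)
m(c, F) = -8 + 4*c**2 (m(c, F) = -8 + 2*((c + c)*c) = -8 + 2*((2*c)*c) = -8 + 2*(2*c**2) = -8 + 4*c**2)
U(E) = (1 + 6*E)*(-8 + E**2/4) (U(E) = (-8 + 4*(-E/4)**2)*(1 + 6*E) = (-8 + 4*(E**2/16))*(1 + 6*E) = (-8 + E**2/4)*(1 + 6*E) = (1 + 6*E)*(-8 + E**2/4))
(U(466) - 305655) + 81127 = ((1 + 6*466)*(-32 + 466**2)/4 - 305655) + 81127 = ((1 + 2796)*(-32 + 217156)/4 - 305655) + 81127 = ((1/4)*2797*217124 - 305655) + 81127 = (151823957 - 305655) + 81127 = 151518302 + 81127 = 151599429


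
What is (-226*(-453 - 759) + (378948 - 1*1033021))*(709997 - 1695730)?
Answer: 374737243013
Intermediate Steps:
(-226*(-453 - 759) + (378948 - 1*1033021))*(709997 - 1695730) = (-226*(-1212) + (378948 - 1033021))*(-985733) = (273912 - 654073)*(-985733) = -380161*(-985733) = 374737243013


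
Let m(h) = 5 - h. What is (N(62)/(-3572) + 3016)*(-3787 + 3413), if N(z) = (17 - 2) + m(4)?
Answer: -1007288216/893 ≈ -1.1280e+6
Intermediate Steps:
N(z) = 16 (N(z) = (17 - 2) + (5 - 1*4) = 15 + (5 - 4) = 15 + 1 = 16)
(N(62)/(-3572) + 3016)*(-3787 + 3413) = (16/(-3572) + 3016)*(-3787 + 3413) = (16*(-1/3572) + 3016)*(-374) = (-4/893 + 3016)*(-374) = (2693284/893)*(-374) = -1007288216/893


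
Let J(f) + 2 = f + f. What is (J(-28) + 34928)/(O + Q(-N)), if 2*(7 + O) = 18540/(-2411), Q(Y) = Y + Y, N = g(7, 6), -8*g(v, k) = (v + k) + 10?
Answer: -212168/31 ≈ -6844.1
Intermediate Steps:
g(v, k) = -5/4 - k/8 - v/8 (g(v, k) = -((v + k) + 10)/8 = -((k + v) + 10)/8 = -(10 + k + v)/8 = -5/4 - k/8 - v/8)
N = -23/8 (N = -5/4 - 1/8*6 - 1/8*7 = -5/4 - 3/4 - 7/8 = -23/8 ≈ -2.8750)
J(f) = -2 + 2*f (J(f) = -2 + (f + f) = -2 + 2*f)
Q(Y) = 2*Y
O = -26147/2411 (O = -7 + (18540/(-2411))/2 = -7 + (18540*(-1/2411))/2 = -7 + (1/2)*(-18540/2411) = -7 - 9270/2411 = -26147/2411 ≈ -10.845)
(J(-28) + 34928)/(O + Q(-N)) = ((-2 + 2*(-28)) + 34928)/(-26147/2411 + 2*(-1*(-23/8))) = ((-2 - 56) + 34928)/(-26147/2411 + 2*(23/8)) = (-58 + 34928)/(-26147/2411 + 23/4) = 34870/(-49135/9644) = 34870*(-9644/49135) = -212168/31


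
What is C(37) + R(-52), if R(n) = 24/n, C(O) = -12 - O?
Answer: -643/13 ≈ -49.462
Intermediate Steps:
C(37) + R(-52) = (-12 - 1*37) + 24/(-52) = (-12 - 37) + 24*(-1/52) = -49 - 6/13 = -643/13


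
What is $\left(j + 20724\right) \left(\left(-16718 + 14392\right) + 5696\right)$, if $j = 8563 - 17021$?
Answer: $41336420$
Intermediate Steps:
$j = -8458$
$\left(j + 20724\right) \left(\left(-16718 + 14392\right) + 5696\right) = \left(-8458 + 20724\right) \left(\left(-16718 + 14392\right) + 5696\right) = 12266 \left(-2326 + 5696\right) = 12266 \cdot 3370 = 41336420$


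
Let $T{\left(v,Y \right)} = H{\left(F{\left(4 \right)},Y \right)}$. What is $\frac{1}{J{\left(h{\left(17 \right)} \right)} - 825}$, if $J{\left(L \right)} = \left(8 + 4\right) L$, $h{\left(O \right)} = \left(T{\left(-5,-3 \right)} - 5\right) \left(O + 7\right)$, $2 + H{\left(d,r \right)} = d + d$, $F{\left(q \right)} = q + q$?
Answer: $\frac{1}{1767} \approx 0.00056593$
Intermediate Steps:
$F{\left(q \right)} = 2 q$
$H{\left(d,r \right)} = -2 + 2 d$ ($H{\left(d,r \right)} = -2 + \left(d + d\right) = -2 + 2 d$)
$T{\left(v,Y \right)} = 14$ ($T{\left(v,Y \right)} = -2 + 2 \cdot 2 \cdot 4 = -2 + 2 \cdot 8 = -2 + 16 = 14$)
$h{\left(O \right)} = 63 + 9 O$ ($h{\left(O \right)} = \left(14 - 5\right) \left(O + 7\right) = 9 \left(7 + O\right) = 63 + 9 O$)
$J{\left(L \right)} = 12 L$
$\frac{1}{J{\left(h{\left(17 \right)} \right)} - 825} = \frac{1}{12 \left(63 + 9 \cdot 17\right) - 825} = \frac{1}{12 \left(63 + 153\right) - 825} = \frac{1}{12 \cdot 216 - 825} = \frac{1}{2592 - 825} = \frac{1}{1767}$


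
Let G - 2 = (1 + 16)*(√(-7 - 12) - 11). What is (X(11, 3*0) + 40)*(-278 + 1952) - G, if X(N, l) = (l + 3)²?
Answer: 82211 - 17*I*√19 ≈ 82211.0 - 74.101*I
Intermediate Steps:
X(N, l) = (3 + l)²
G = -185 + 17*I*√19 (G = 2 + (1 + 16)*(√(-7 - 12) - 11) = 2 + 17*(√(-19) - 11) = 2 + 17*(I*√19 - 11) = 2 + 17*(-11 + I*√19) = 2 + (-187 + 17*I*√19) = -185 + 17*I*√19 ≈ -185.0 + 74.101*I)
(X(11, 3*0) + 40)*(-278 + 1952) - G = ((3 + 3*0)² + 40)*(-278 + 1952) - (-185 + 17*I*√19) = ((3 + 0)² + 40)*1674 + (185 - 17*I*√19) = (3² + 40)*1674 + (185 - 17*I*√19) = (9 + 40)*1674 + (185 - 17*I*√19) = 49*1674 + (185 - 17*I*√19) = 82026 + (185 - 17*I*√19) = 82211 - 17*I*√19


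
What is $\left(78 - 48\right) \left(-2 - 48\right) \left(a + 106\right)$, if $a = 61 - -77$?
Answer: $-366000$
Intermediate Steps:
$a = 138$ ($a = 61 + 77 = 138$)
$\left(78 - 48\right) \left(-2 - 48\right) \left(a + 106\right) = \left(78 - 48\right) \left(-2 - 48\right) \left(138 + 106\right) = 30 \left(-50\right) 244 = \left(-1500\right) 244 = -366000$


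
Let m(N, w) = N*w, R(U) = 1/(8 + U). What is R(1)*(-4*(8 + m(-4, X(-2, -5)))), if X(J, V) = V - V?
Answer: -32/9 ≈ -3.5556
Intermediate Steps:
X(J, V) = 0
R(1)*(-4*(8 + m(-4, X(-2, -5)))) = (-4*(8 - 4*0))/(8 + 1) = (-4*(8 + 0))/9 = (-4*8)/9 = (⅑)*(-32) = -32/9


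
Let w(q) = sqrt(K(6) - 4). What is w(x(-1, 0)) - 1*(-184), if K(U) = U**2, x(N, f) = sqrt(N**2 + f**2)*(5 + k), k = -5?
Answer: 184 + 4*sqrt(2) ≈ 189.66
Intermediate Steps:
x(N, f) = 0 (x(N, f) = sqrt(N**2 + f**2)*(5 - 5) = sqrt(N**2 + f**2)*0 = 0)
w(q) = 4*sqrt(2) (w(q) = sqrt(6**2 - 4) = sqrt(36 - 4) = sqrt(32) = 4*sqrt(2))
w(x(-1, 0)) - 1*(-184) = 4*sqrt(2) - 1*(-184) = 4*sqrt(2) + 184 = 184 + 4*sqrt(2)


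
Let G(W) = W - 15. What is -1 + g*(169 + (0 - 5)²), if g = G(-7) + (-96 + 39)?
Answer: -15327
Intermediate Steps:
G(W) = -15 + W
g = -79 (g = (-15 - 7) + (-96 + 39) = -22 - 57 = -79)
-1 + g*(169 + (0 - 5)²) = -1 - 79*(169 + (0 - 5)²) = -1 - 79*(169 + (-5)²) = -1 - 79*(169 + 25) = -1 - 79*194 = -1 - 15326 = -15327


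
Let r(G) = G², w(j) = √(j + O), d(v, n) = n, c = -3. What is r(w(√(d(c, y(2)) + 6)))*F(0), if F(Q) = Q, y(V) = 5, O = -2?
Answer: 0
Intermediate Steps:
w(j) = √(-2 + j) (w(j) = √(j - 2) = √(-2 + j))
r(w(√(d(c, y(2)) + 6)))*F(0) = (√(-2 + √(5 + 6)))²*0 = (√(-2 + √11))²*0 = (-2 + √11)*0 = 0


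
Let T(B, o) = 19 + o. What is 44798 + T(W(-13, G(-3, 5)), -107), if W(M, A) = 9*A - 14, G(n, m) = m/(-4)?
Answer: 44710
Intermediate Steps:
G(n, m) = -m/4 (G(n, m) = m*(-1/4) = -m/4)
W(M, A) = -14 + 9*A
44798 + T(W(-13, G(-3, 5)), -107) = 44798 + (19 - 107) = 44798 - 88 = 44710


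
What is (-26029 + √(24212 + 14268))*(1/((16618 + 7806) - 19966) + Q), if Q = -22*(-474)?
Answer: -1210036802725/4458 + 92976050*√2405/2229 ≈ -2.6938e+8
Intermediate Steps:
Q = 10428
(-26029 + √(24212 + 14268))*(1/((16618 + 7806) - 19966) + Q) = (-26029 + √(24212 + 14268))*(1/((16618 + 7806) - 19966) + 10428) = (-26029 + √38480)*(1/(24424 - 19966) + 10428) = (-26029 + 4*√2405)*(1/4458 + 10428) = (-26029 + 4*√2405)*(46488025/4458) = -1210036802725/4458 + 92976050*√2405/2229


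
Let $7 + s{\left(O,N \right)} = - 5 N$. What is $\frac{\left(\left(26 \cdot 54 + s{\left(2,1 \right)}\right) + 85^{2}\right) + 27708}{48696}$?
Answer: $\frac{36325}{48696} \approx 0.74595$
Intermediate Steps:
$s{\left(O,N \right)} = -7 - 5 N$
$\frac{\left(\left(26 \cdot 54 + s{\left(2,1 \right)}\right) + 85^{2}\right) + 27708}{48696} = \frac{\left(\left(26 \cdot 54 - 12\right) + 85^{2}\right) + 27708}{48696} = \left(\left(\left(1404 - 12\right) + 7225\right) + 27708\right) \frac{1}{48696} = \left(\left(1392 + 7225\right) + 27708\right) \frac{1}{48696} = \left(8617 + 27708\right) \frac{1}{48696} = 36325 \cdot \frac{1}{48696} = \frac{36325}{48696}$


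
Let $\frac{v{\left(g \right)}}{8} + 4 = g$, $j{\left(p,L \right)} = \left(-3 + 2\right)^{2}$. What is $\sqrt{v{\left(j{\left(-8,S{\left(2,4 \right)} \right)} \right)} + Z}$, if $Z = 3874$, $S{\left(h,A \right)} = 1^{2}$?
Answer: $5 \sqrt{154} \approx 62.048$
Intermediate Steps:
$S{\left(h,A \right)} = 1$
$j{\left(p,L \right)} = 1$ ($j{\left(p,L \right)} = \left(-1\right)^{2} = 1$)
$v{\left(g \right)} = -32 + 8 g$
$\sqrt{v{\left(j{\left(-8,S{\left(2,4 \right)} \right)} \right)} + Z} = \sqrt{\left(-32 + 8 \cdot 1\right) + 3874} = \sqrt{\left(-32 + 8\right) + 3874} = \sqrt{-24 + 3874} = \sqrt{3850} = 5 \sqrt{154}$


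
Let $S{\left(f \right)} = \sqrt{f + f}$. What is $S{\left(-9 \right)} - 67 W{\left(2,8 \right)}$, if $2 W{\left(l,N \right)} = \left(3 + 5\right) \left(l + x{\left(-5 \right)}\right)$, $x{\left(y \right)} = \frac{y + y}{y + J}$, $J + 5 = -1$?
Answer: $- \frac{8576}{11} + 3 i \sqrt{2} \approx -779.64 + 4.2426 i$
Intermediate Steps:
$J = -6$ ($J = -5 - 1 = -6$)
$S{\left(f \right)} = \sqrt{2} \sqrt{f}$ ($S{\left(f \right)} = \sqrt{2 f} = \sqrt{2} \sqrt{f}$)
$x{\left(y \right)} = \frac{2 y}{-6 + y}$ ($x{\left(y \right)} = \frac{y + y}{y - 6} = \frac{2 y}{-6 + y}$)
$W{\left(l,N \right)} = \frac{40}{11} + 4 l$ ($W{\left(l,N \right)} = \frac{\left(3 + 5\right) \left(l + 2 \left(-5\right) \frac{1}{-6 - 5}\right)}{2} = \frac{8 \left(l + 2 \left(-5\right) \frac{1}{-11}\right)}{2} = \frac{8 \left(l + 2 \left(-5\right) \left(- \frac{1}{11}\right)\right)}{2} = \frac{8 \left(l + \frac{10}{11}\right)}{2} = \frac{8 \left(\frac{10}{11} + l\right)}{2} = \frac{\frac{80}{11} + 8 l}{2} = \frac{40}{11} + 4 l$)
$S{\left(-9 \right)} - 67 W{\left(2,8 \right)} = \sqrt{2} \sqrt{-9} - 67 \left(\frac{40}{11} + 4 \cdot 2\right) = \sqrt{2} \cdot 3 i - 67 \left(\frac{40}{11} + 8\right) = 3 i \sqrt{2} - \frac{8576}{11} = - \frac{8576}{11} + 3 i \sqrt{2}$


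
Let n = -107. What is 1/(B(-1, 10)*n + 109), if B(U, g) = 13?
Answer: -1/1282 ≈ -0.00078003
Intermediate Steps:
1/(B(-1, 10)*n + 109) = 1/(13*(-107) + 109) = 1/(-1391 + 109) = 1/(-1282) = -1/1282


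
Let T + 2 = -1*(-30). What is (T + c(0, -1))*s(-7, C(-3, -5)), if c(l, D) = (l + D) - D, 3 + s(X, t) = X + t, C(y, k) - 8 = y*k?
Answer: 364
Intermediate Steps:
C(y, k) = 8 + k*y (C(y, k) = 8 + y*k = 8 + k*y)
s(X, t) = -3 + X + t (s(X, t) = -3 + (X + t) = -3 + X + t)
T = 28 (T = -2 - 1*(-30) = -2 + 30 = 28)
c(l, D) = l (c(l, D) = (D + l) - D = l)
(T + c(0, -1))*s(-7, C(-3, -5)) = (28 + 0)*(-3 - 7 + (8 - 5*(-3))) = 28*(-3 - 7 + (8 + 15)) = 28*(-3 - 7 + 23) = 28*13 = 364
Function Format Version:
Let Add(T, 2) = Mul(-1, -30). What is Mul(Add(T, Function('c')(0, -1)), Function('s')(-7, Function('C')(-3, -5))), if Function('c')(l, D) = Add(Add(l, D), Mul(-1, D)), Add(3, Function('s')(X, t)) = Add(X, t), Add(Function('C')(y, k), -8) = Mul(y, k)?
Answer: 364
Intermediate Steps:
Function('C')(y, k) = Add(8, Mul(k, y)) (Function('C')(y, k) = Add(8, Mul(y, k)) = Add(8, Mul(k, y)))
Function('s')(X, t) = Add(-3, X, t) (Function('s')(X, t) = Add(-3, Add(X, t)) = Add(-3, X, t))
T = 28 (T = Add(-2, Mul(-1, -30)) = Add(-2, 30) = 28)
Function('c')(l, D) = l (Function('c')(l, D) = Add(Add(D, l), Mul(-1, D)) = l)
Mul(Add(T, Function('c')(0, -1)), Function('s')(-7, Function('C')(-3, -5))) = Mul(Add(28, 0), Add(-3, -7, Add(8, Mul(-5, -3)))) = Mul(28, Add(-3, -7, Add(8, 15))) = Mul(28, Add(-3, -7, 23)) = Mul(28, 13) = 364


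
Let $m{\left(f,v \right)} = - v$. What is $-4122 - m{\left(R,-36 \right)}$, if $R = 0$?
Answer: $-4158$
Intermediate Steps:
$-4122 - m{\left(R,-36 \right)} = -4122 - \left(-1\right) \left(-36\right) = -4122 - 36 = -4158$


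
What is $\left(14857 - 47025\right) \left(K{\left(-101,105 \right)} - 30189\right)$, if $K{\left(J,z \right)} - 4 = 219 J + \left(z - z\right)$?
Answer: $1682515072$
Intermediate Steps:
$K{\left(J,z \right)} = 4 + 219 J$ ($K{\left(J,z \right)} = 4 + \left(219 J + \left(z - z\right)\right) = 4 + \left(219 J + 0\right) = 4 + 219 J$)
$\left(14857 - 47025\right) \left(K{\left(-101,105 \right)} - 30189\right) = \left(14857 - 47025\right) \left(\left(4 + 219 \left(-101\right)\right) - 30189\right) = - 32168 \left(\left(4 - 22119\right) - 30189\right) = - 32168 \left(-22115 - 30189\right) = \left(-32168\right) \left(-52304\right) = 1682515072$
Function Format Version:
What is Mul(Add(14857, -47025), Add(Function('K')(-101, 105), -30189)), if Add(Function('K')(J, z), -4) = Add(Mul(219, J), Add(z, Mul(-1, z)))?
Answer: 1682515072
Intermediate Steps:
Function('K')(J, z) = Add(4, Mul(219, J)) (Function('K')(J, z) = Add(4, Add(Mul(219, J), Add(z, Mul(-1, z)))) = Add(4, Add(Mul(219, J), 0)) = Add(4, Mul(219, J)))
Mul(Add(14857, -47025), Add(Function('K')(-101, 105), -30189)) = Mul(Add(14857, -47025), Add(Add(4, Mul(219, -101)), -30189)) = Mul(-32168, Add(Add(4, -22119), -30189)) = Mul(-32168, Add(-22115, -30189)) = Mul(-32168, -52304) = 1682515072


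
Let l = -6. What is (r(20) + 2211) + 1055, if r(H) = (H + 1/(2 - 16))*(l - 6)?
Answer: 21188/7 ≈ 3026.9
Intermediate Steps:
r(H) = 6/7 - 12*H (r(H) = (H + 1/(2 - 16))*(-6 - 6) = (H + 1/(-14))*(-12) = (H - 1/14)*(-12) = (-1/14 + H)*(-12) = 6/7 - 12*H)
(r(20) + 2211) + 1055 = ((6/7 - 12*20) + 2211) + 1055 = ((6/7 - 240) + 2211) + 1055 = (-1674/7 + 2211) + 1055 = 13803/7 + 1055 = 21188/7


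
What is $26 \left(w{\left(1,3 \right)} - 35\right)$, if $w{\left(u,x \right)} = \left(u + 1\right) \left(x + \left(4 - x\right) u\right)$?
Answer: $-702$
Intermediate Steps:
$w{\left(u,x \right)} = \left(1 + u\right) \left(x + u \left(4 - x\right)\right)$
$26 \left(w{\left(1,3 \right)} - 35\right) = 26 \left(\left(3 + 4 \cdot 1 + 4 \cdot 1^{2} - 3 \cdot 1^{2}\right) - 35\right) = 26 \left(\left(3 + 4 + 4 \cdot 1 - 3 \cdot 1\right) - 35\right) = 26 \left(\left(3 + 4 + 4 - 3\right) - 35\right) = 26 \left(8 - 35\right) = 26 \left(-27\right) = -702$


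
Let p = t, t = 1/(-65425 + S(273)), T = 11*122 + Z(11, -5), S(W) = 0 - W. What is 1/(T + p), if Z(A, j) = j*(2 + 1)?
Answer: 65698/87181245 ≈ 0.00075358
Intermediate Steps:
S(W) = -W
Z(A, j) = 3*j (Z(A, j) = j*3 = 3*j)
T = 1327 (T = 11*122 + 3*(-5) = 1342 - 15 = 1327)
t = -1/65698 (t = 1/(-65425 - 1*273) = 1/(-65425 - 273) = 1/(-65698) = -1/65698 ≈ -1.5221e-5)
p = -1/65698 ≈ -1.5221e-5
1/(T + p) = 1/(1327 - 1/65698) = 1/(87181245/65698) = 65698/87181245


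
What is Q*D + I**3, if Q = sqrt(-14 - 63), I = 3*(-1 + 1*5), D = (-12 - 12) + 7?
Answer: 1728 - 17*I*sqrt(77) ≈ 1728.0 - 149.17*I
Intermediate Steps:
D = -17 (D = -24 + 7 = -17)
I = 12 (I = 3*(-1 + 5) = 3*4 = 12)
Q = I*sqrt(77) (Q = sqrt(-77) = I*sqrt(77) ≈ 8.775*I)
Q*D + I**3 = (I*sqrt(77))*(-17) + 12**3 = -17*I*sqrt(77) + 1728 = 1728 - 17*I*sqrt(77)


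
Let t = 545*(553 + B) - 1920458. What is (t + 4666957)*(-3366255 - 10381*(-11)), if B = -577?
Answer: -8889253526816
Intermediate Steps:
t = -1933538 (t = 545*(553 - 577) - 1920458 = 545*(-24) - 1920458 = -13080 - 1920458 = -1933538)
(t + 4666957)*(-3366255 - 10381*(-11)) = (-1933538 + 4666957)*(-3366255 - 10381*(-11)) = 2733419*(-3366255 + 114191) = 2733419*(-3252064) = -8889253526816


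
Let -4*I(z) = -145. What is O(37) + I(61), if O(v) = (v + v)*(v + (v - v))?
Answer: 11097/4 ≈ 2774.3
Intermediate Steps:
I(z) = 145/4 (I(z) = -¼*(-145) = 145/4)
O(v) = 2*v² (O(v) = (2*v)*(v + 0) = (2*v)*v = 2*v²)
O(37) + I(61) = 2*37² + 145/4 = 2*1369 + 145/4 = 2738 + 145/4 = 11097/4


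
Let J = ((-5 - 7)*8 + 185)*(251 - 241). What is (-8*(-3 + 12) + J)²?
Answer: 669124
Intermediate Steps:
J = 890 (J = (-12*8 + 185)*10 = (-96 + 185)*10 = 89*10 = 890)
(-8*(-3 + 12) + J)² = (-8*(-3 + 12) + 890)² = (-8*9 + 890)² = (-72 + 890)² = 818² = 669124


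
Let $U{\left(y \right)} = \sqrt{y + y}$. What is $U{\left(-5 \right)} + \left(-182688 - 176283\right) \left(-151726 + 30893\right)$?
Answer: $43375542843 + i \sqrt{10} \approx 4.3376 \cdot 10^{10} + 3.1623 i$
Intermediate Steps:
$U{\left(y \right)} = \sqrt{2} \sqrt{y}$ ($U{\left(y \right)} = \sqrt{2 y} = \sqrt{2} \sqrt{y}$)
$U{\left(-5 \right)} + \left(-182688 - 176283\right) \left(-151726 + 30893\right) = \sqrt{2} \sqrt{-5} + \left(-182688 - 176283\right) \left(-151726 + 30893\right) = \sqrt{2} i \sqrt{5} - -43375542843 = i \sqrt{10} + 43375542843 = 43375542843 + i \sqrt{10}$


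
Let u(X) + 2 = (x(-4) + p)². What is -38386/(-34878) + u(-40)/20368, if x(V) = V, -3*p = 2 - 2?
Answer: 195583585/177598776 ≈ 1.1013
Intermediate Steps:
p = 0 (p = -(2 - 2)/3 = -⅓*0 = 0)
u(X) = 14 (u(X) = -2 + (-4 + 0)² = -2 + (-4)² = -2 + 16 = 14)
-38386/(-34878) + u(-40)/20368 = -38386/(-34878) + 14/20368 = -38386*(-1/34878) + 14*(1/20368) = 19193/17439 + 7/10184 = 195583585/177598776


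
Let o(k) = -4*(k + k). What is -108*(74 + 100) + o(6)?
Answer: -18840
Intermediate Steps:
o(k) = -8*k
-108*(74 + 100) + o(6) = -108*(74 + 100) - 8*6 = -108*174 - 48 = -18792 - 48 = -18840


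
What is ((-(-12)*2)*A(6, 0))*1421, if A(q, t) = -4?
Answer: -136416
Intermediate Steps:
((-(-12)*2)*A(6, 0))*1421 = (-(-12)*2*(-4))*1421 = (-3*(-8)*(-4))*1421 = (24*(-4))*1421 = -96*1421 = -136416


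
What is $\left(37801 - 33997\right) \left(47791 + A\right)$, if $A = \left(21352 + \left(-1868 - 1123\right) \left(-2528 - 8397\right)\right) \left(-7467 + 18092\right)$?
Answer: $1321572688069464$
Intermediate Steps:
$A = 347416536875$ ($A = \left(21352 - -32676675\right) 10625 = \left(21352 + 32676675\right) 10625 = 32698027 \cdot 10625 = 347416536875$)
$\left(37801 - 33997\right) \left(47791 + A\right) = \left(37801 - 33997\right) \left(47791 + 347416536875\right) = 3804 \cdot 347416584666 = 1321572688069464$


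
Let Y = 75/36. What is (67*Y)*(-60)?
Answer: -8375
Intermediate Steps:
Y = 25/12 (Y = 75*(1/36) = 25/12 ≈ 2.0833)
(67*Y)*(-60) = (67*(25/12))*(-60) = (1675/12)*(-60) = -8375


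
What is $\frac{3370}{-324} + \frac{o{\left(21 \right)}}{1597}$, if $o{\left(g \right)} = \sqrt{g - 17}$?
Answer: $- \frac{2690621}{258714} \approx -10.4$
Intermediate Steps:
$o{\left(g \right)} = \sqrt{-17 + g}$
$\frac{3370}{-324} + \frac{o{\left(21 \right)}}{1597} = \frac{3370}{-324} + \frac{\sqrt{-17 + 21}}{1597} = 3370 \left(- \frac{1}{324}\right) + \sqrt{4} \cdot \frac{1}{1597} = - \frac{1685}{162} + 2 \cdot \frac{1}{1597} = - \frac{1685}{162} + \frac{2}{1597} = - \frac{2690621}{258714}$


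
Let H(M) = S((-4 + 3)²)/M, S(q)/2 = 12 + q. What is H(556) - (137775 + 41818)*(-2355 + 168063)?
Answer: -8273279122619/278 ≈ -2.9760e+10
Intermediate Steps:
S(q) = 24 + 2*q (S(q) = 2*(12 + q) = 24 + 2*q)
H(M) = 26/M (H(M) = (24 + 2*(-4 + 3)²)/M = (24 + 2*(-1)²)/M = (24 + 2*1)/M = (24 + 2)/M = 26/M)
H(556) - (137775 + 41818)*(-2355 + 168063) = 26/556 - (137775 + 41818)*(-2355 + 168063) = 26*(1/556) - 179593*165708 = 13/278 - 1*29759996844 = 13/278 - 29759996844 = -8273279122619/278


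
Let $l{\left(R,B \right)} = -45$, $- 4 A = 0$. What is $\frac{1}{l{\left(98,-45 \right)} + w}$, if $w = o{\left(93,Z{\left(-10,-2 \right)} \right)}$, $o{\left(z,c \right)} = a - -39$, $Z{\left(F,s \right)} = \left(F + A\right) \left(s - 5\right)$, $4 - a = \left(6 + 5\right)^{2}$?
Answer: $- \frac{1}{123} \approx -0.0081301$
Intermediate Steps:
$A = 0$ ($A = \left(- \frac{1}{4}\right) 0 = 0$)
$a = -117$ ($a = 4 - \left(6 + 5\right)^{2} = 4 - 11^{2} = 4 - 121 = -117$)
$Z{\left(F,s \right)} = F \left(-5 + s\right)$ ($Z{\left(F,s \right)} = \left(F + 0\right) \left(s - 5\right) = F \left(-5 + s\right)$)
$o{\left(z,c \right)} = -78$ ($o{\left(z,c \right)} = -117 - -39 = -117 + 39 = -78$)
$w = -78$
$\frac{1}{l{\left(98,-45 \right)} + w} = \frac{1}{-45 - 78} = \frac{1}{-123} = - \frac{1}{123}$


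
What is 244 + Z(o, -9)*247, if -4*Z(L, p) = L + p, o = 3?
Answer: 1229/2 ≈ 614.50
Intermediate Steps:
Z(L, p) = -L/4 - p/4 (Z(L, p) = -(L + p)/4 = -L/4 - p/4)
244 + Z(o, -9)*247 = 244 + (-1/4*3 - 1/4*(-9))*247 = 244 + (-3/4 + 9/4)*247 = 244 + (3/2)*247 = 244 + 741/2 = 1229/2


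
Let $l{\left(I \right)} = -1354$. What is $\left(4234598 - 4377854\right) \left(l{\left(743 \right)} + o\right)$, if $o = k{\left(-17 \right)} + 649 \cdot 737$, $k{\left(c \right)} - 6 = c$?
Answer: $-68325662688$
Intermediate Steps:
$k{\left(c \right)} = 6 + c$
$o = 478302$ ($o = \left(6 - 17\right) + 649 \cdot 737 = -11 + 478313 = 478302$)
$\left(4234598 - 4377854\right) \left(l{\left(743 \right)} + o\right) = \left(4234598 - 4377854\right) \left(-1354 + 478302\right) = \left(-143256\right) 476948 = -68325662688$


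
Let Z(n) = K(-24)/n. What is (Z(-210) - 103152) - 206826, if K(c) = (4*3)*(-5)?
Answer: -2169844/7 ≈ -3.0998e+5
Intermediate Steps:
K(c) = -60 (K(c) = 12*(-5) = -60)
Z(n) = -60/n
(Z(-210) - 103152) - 206826 = (-60/(-210) - 103152) - 206826 = (-60*(-1/210) - 103152) - 206826 = (2/7 - 103152) - 206826 = -722062/7 - 206826 = -2169844/7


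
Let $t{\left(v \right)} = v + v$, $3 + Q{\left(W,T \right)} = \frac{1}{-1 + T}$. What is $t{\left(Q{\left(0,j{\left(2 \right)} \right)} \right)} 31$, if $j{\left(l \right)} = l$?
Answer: $-124$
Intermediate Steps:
$Q{\left(W,T \right)} = -3 + \frac{1}{-1 + T}$
$t{\left(v \right)} = 2 v$
$t{\left(Q{\left(0,j{\left(2 \right)} \right)} \right)} 31 = 2 \frac{4 - 6}{-1 + 2} \cdot 31 = 2 \frac{4 - 6}{1} \cdot 31 = 2 \cdot 1 \left(-2\right) 31 = 2 \left(-2\right) 31 = \left(-4\right) 31 = -124$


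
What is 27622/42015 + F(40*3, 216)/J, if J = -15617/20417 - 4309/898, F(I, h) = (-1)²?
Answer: 2047146795628/4285568611785 ≈ 0.47768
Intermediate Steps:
F(I, h) = 1
J = -102000919/18334466 (J = -15617*1/20417 - 4309*1/898 = -15617/20417 - 4309/898 = -102000919/18334466 ≈ -5.5633)
27622/42015 + F(40*3, 216)/J = 27622/42015 + 1/(-102000919/18334466) = 27622*(1/42015) + 1*(-18334466/102000919) = 27622/42015 - 18334466/102000919 = 2047146795628/4285568611785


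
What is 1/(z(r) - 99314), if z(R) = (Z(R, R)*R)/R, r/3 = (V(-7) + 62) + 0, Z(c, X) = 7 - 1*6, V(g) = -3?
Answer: -1/99313 ≈ -1.0069e-5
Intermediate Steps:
Z(c, X) = 1 (Z(c, X) = 7 - 6 = 1)
r = 177 (r = 3*((-3 + 62) + 0) = 3*(59 + 0) = 3*59 = 177)
z(R) = 1 (z(R) = (1*R)/R = R/R = 1)
1/(z(r) - 99314) = 1/(1 - 99314) = 1/(-99313) = -1/99313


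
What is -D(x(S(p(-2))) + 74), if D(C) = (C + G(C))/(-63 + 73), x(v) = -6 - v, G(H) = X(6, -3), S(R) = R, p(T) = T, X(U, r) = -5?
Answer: -13/2 ≈ -6.5000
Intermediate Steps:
G(H) = -5
D(C) = -½ + C/10 (D(C) = (C - 5)/(-63 + 73) = (-5 + C)/10 = (-5 + C)*(⅒) = -½ + C/10)
-D(x(S(p(-2))) + 74) = -(-½ + ((-6 - 1*(-2)) + 74)/10) = -(-½ + ((-6 + 2) + 74)/10) = -(-½ + (-4 + 74)/10) = -(-½ + (⅒)*70) = -(-½ + 7) = -1*13/2 = -13/2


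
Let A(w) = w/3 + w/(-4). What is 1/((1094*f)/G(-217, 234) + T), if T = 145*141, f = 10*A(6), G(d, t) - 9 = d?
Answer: 104/2123545 ≈ 4.8975e-5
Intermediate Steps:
G(d, t) = 9 + d
A(w) = w/12 (A(w) = w*(1/3) + w*(-1/4) = w/3 - w/4 = w/12)
f = 5 (f = 10*((1/12)*6) = 10*(1/2) = 5)
T = 20445
1/((1094*f)/G(-217, 234) + T) = 1/((1094*5)/(9 - 217) + 20445) = 1/(5470/(-208) + 20445) = 1/(5470*(-1/208) + 20445) = 1/(-2735/104 + 20445) = 1/(2123545/104) = 104/2123545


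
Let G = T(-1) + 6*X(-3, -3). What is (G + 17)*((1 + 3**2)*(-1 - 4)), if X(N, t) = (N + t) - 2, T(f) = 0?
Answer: 1550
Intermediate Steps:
X(N, t) = -2 + N + t
G = -48 (G = 0 + 6*(-2 - 3 - 3) = 0 + 6*(-8) = 0 - 48 = -48)
(G + 17)*((1 + 3**2)*(-1 - 4)) = (-48 + 17)*((1 + 3**2)*(-1 - 4)) = -31*(1 + 9)*(-5) = -310*(-5) = -31*(-50) = 1550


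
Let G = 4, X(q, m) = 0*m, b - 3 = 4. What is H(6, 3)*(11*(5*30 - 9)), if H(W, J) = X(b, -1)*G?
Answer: 0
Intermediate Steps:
b = 7 (b = 3 + 4 = 7)
X(q, m) = 0
H(W, J) = 0 (H(W, J) = 0*4 = 0)
H(6, 3)*(11*(5*30 - 9)) = 0*(11*(5*30 - 9)) = 0*(11*(150 - 9)) = 0*(11*141) = 0*1551 = 0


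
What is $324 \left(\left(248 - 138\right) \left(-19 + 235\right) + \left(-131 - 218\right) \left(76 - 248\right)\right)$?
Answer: $27147312$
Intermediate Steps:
$324 \left(\left(248 - 138\right) \left(-19 + 235\right) + \left(-131 - 218\right) \left(76 - 248\right)\right) = 324 \left(110 \cdot 216 - -60028\right) = 324 \left(23760 + 60028\right) = 324 \cdot 83788 = 27147312$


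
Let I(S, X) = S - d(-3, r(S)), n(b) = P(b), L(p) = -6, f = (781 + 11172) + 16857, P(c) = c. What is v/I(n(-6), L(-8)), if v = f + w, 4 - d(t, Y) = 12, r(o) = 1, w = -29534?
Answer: -362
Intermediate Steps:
f = 28810 (f = 11953 + 16857 = 28810)
n(b) = b
d(t, Y) = -8 (d(t, Y) = 4 - 1*12 = 4 - 12 = -8)
v = -724 (v = 28810 - 29534 = -724)
I(S, X) = 8 + S (I(S, X) = S - 1*(-8) = S + 8 = 8 + S)
v/I(n(-6), L(-8)) = -724/(8 - 6) = -724/2 = -724*1/2 = -362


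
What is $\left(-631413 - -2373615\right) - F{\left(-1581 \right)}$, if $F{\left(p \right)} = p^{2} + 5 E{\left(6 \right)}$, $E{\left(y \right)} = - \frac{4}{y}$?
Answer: $- \frac{2272067}{3} \approx -7.5736 \cdot 10^{5}$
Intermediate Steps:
$F{\left(p \right)} = - \frac{10}{3} + p^{2}$ ($F{\left(p \right)} = p^{2} + 5 \left(- \frac{4}{6}\right) = p^{2} + 5 \left(\left(-4\right) \frac{1}{6}\right) = p^{2} + 5 \left(- \frac{2}{3}\right) = p^{2} - \frac{10}{3} = - \frac{10}{3} + p^{2}$)
$\left(-631413 - -2373615\right) - F{\left(-1581 \right)} = \left(-631413 - -2373615\right) - \left(- \frac{10}{3} + \left(-1581\right)^{2}\right) = \left(-631413 + 2373615\right) - \left(- \frac{10}{3} + 2499561\right) = 1742202 - \frac{7498673}{3} = - \frac{2272067}{3}$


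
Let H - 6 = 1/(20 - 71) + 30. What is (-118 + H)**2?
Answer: 17497489/2601 ≈ 6727.2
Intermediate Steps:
H = 1835/51 (H = 6 + (1/(20 - 71) + 30) = 6 + (1/(-51) + 30) = 6 + (-1/51 + 30) = 6 + 1529/51 = 1835/51 ≈ 35.980)
(-118 + H)**2 = (-118 + 1835/51)**2 = (-4183/51)**2 = 17497489/2601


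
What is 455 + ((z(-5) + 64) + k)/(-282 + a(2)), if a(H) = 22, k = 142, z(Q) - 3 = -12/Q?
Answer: 590443/1300 ≈ 454.19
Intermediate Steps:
z(Q) = 3 - 12/Q
455 + ((z(-5) + 64) + k)/(-282 + a(2)) = 455 + (((3 - 12/(-5)) + 64) + 142)/(-282 + 22) = 455 + (((3 - 12*(-⅕)) + 64) + 142)/(-260) = 455 - (((3 + 12/5) + 64) + 142)/260 = 455 - ((27/5 + 64) + 142)/260 = 455 - (347/5 + 142)/260 = 455 - 1/260*1057/5 = 455 - 1057/1300 = 590443/1300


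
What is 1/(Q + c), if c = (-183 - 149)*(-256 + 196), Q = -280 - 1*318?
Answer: 1/19322 ≈ 5.1754e-5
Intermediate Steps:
Q = -598 (Q = -280 - 318 = -598)
c = 19920 (c = -332*(-60) = 19920)
1/(Q + c) = 1/(-598 + 19920) = 1/19322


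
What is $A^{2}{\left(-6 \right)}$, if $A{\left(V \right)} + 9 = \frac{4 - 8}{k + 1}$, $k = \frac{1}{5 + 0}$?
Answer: $\frac{1369}{9} \approx 152.11$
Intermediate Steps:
$k = \frac{1}{5} \approx 0.2$
$A{\left(V \right)} = - \frac{37}{3}$ ($A{\left(V \right)} = -9 + \frac{4 - 8}{\frac{1}{5} + 1} = -9 + \frac{4 - 8}{\frac{6}{5}} = -9 + \left(4 - 8\right) \frac{5}{6} = -9 - \frac{10}{3} = - \frac{37}{3}$)
$A^{2}{\left(-6 \right)} = \left(- \frac{37}{3}\right)^{2} = \frac{1369}{9}$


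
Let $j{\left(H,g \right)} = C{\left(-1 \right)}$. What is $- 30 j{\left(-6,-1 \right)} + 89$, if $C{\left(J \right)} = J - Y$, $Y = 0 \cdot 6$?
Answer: $119$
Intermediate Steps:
$Y = 0$
$C{\left(J \right)} = J$ ($C{\left(J \right)} = J - 0 = J + 0 = J$)
$j{\left(H,g \right)} = -1$
$- 30 j{\left(-6,-1 \right)} + 89 = \left(-30\right) \left(-1\right) + 89 = 30 + 89 = 119$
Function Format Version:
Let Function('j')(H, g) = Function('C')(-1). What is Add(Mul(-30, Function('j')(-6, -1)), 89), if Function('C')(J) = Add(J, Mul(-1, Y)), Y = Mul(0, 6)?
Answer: 119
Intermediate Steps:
Y = 0
Function('C')(J) = J (Function('C')(J) = Add(J, Mul(-1, 0)) = Add(J, 0) = J)
Function('j')(H, g) = -1
Add(Mul(-30, Function('j')(-6, -1)), 89) = Add(Mul(-30, -1), 89) = Add(30, 89) = 119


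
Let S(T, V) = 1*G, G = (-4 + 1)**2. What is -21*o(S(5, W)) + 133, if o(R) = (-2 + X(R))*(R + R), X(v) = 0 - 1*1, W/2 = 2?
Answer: 1267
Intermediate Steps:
W = 4 (W = 2*2 = 4)
G = 9 (G = (-3)**2 = 9)
S(T, V) = 9 (S(T, V) = 1*9 = 9)
X(v) = -1 (X(v) = 0 - 1 = -1)
o(R) = -6*R (o(R) = (-2 - 1)*(R + R) = -6*R)
-21*o(S(5, W)) + 133 = -(-126)*9 + 133 = -21*(-54) + 133 = 1134 + 133 = 1267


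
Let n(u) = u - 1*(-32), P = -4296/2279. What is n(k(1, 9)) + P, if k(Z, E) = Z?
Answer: 70911/2279 ≈ 31.115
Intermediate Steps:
P = -4296/2279 (P = -4296*1/2279 = -4296/2279 ≈ -1.8850)
n(u) = 32 + u (n(u) = u + 32 = 32 + u)
n(k(1, 9)) + P = (32 + 1) - 4296/2279 = 33 - 4296/2279 = 70911/2279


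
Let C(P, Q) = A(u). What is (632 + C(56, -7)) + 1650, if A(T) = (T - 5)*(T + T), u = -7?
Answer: 2450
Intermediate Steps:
A(T) = 2*T*(-5 + T) (A(T) = (-5 + T)*(2*T) = 2*T*(-5 + T))
C(P, Q) = 168 (C(P, Q) = 2*(-7)*(-5 - 7) = 2*(-7)*(-12) = 168)
(632 + C(56, -7)) + 1650 = (632 + 168) + 1650 = 800 + 1650 = 2450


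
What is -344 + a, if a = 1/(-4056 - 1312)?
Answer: -1846593/5368 ≈ -344.00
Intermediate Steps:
a = -1/5368 (a = 1/(-5368) = -1/5368 ≈ -0.00018629)
-344 + a = -344 - 1/5368 = -1846593/5368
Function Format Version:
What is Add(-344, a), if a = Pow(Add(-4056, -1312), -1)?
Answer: Rational(-1846593, 5368) ≈ -344.00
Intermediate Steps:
a = Rational(-1, 5368) (a = Pow(-5368, -1) = Rational(-1, 5368) ≈ -0.00018629)
Add(-344, a) = Add(-344, Rational(-1, 5368)) = Rational(-1846593, 5368)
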